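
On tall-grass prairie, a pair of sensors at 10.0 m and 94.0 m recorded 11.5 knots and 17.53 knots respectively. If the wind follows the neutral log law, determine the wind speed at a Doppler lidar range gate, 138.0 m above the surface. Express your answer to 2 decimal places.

18.56 knots

Log law: V ∝ ln(z/z₀). From the pair, with r = V₁/V₂ = 0.65602,
ln z₀ = (ln z₁ − r·ln z₂)/(1 − r) = (2.3026 − 0.65602×4.5433)/0.34398 = -1.9707 → z₀ = 0.1394 m
V₃ = V₁ · ln(z₃/z₀)/ln(z₁/z₀) = 11.5 × 6.8980/4.2733 = 18.5633 knots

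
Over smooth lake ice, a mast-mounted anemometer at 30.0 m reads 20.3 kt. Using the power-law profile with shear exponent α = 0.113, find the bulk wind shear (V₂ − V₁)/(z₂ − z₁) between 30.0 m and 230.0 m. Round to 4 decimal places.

Power law: V₂ = V₁ · (z₂/z₁)^α = 20.3 × (7.6667)^0.113 = 25.5539 kt
ΔV/Δz = (25.5539 − 20.3)/(230.0 − 30.0) = 5.2539/200.0000 = 0.02627 kt/m

0.0263 kt/m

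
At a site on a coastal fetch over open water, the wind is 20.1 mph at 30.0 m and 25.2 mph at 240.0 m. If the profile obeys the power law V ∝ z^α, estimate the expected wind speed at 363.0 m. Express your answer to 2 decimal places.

26.36 mph

First find α: α = ln(V₂/V₁)/ln(z₂/z₁) = ln(25.2/20.1)/ln(240.0/30.0) = 0.22612/2.07944 = 0.1087
Extrapolate from 240.0 m to 363.0 m: V₃ = 25.2 × (363.0/240.0)^0.1087 = 25.2 × 1.0460 = 26.3597 mph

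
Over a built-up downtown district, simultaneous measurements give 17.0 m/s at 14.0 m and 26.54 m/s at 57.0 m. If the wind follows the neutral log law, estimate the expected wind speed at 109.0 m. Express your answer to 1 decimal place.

30.9 m/s

Log law: V ∝ ln(z/z₀). From the pair, with r = V₁/V₂ = 0.64054,
ln z₀ = (ln z₁ − r·ln z₂)/(1 − r) = (2.6391 − 0.64054×4.0431)/0.35946 = 0.1372 → z₀ = 1.147 m
V₃ = V₁ · ln(z₃/z₀)/ln(z₁/z₀) = 17.0 × 4.5542/2.5019 = 30.9451 m/s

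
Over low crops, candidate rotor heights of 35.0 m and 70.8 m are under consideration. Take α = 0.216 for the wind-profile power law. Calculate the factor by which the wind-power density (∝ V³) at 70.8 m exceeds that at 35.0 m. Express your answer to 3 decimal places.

Speed ratio: V_B/V_A = (z_B/z_A)^α = (70.8/35.0)^0.216 = (2.0229)^0.216 = 1.16436
Power-density ratio: P_B/P_A = (V_B/V_A)³ = (1.16436)³ = 1.57858

1.579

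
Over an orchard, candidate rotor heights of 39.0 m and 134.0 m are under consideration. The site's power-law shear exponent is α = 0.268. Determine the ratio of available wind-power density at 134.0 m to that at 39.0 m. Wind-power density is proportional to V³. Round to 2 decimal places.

Speed ratio: V_B/V_A = (z_B/z_A)^α = (134.0/39.0)^0.268 = (3.4359)^0.268 = 1.39206
Power-density ratio: P_B/P_A = (V_B/V_A)³ = (1.39206)³ = 2.69759

2.70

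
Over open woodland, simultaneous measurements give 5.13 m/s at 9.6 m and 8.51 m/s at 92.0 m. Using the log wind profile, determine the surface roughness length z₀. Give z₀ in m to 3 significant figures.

Log law: V(z) ∝ ln(z/z₀). With r = V₁/V₂ = 5.13/8.51 = 0.60282,
r · ln(z₂/z₀) = ln(z₁/z₀) ⇒ ln z₀ = (ln z₁ − r·ln z₂)/(1 − r)
ln z₀ = (2.26176 − 0.60282×4.52179) / 0.39718 = -1.1684
z₀ = exp(-1.1684) = 0.3109 m

z₀ ≈ 0.311 m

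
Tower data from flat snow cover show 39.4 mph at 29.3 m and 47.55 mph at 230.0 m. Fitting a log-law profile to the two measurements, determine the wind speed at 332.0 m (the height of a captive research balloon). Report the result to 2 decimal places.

Log law: V ∝ ln(z/z₀). From the pair, with r = V₁/V₂ = 0.82860,
ln z₀ = (ln z₁ − r·ln z₂)/(1 − r) = (3.3776 − 0.82860×5.4381)/0.17140 = -6.5836 → z₀ = 0.001383 m
V₃ = V₁ · ln(z₃/z₀)/ln(z₁/z₀) = 39.4 × 12.3887/9.9612 = 49.0018 mph

49.00 mph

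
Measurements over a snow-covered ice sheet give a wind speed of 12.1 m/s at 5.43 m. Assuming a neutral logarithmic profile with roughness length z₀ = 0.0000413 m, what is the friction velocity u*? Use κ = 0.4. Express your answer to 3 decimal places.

u* ≈ 0.411 m/s

Log law: V(z) = (u*/κ) · ln(z/z₀) ⇒ u* = κ · V / ln(z/z₀)
u* = 0.4 × 12.1 / ln(5.43/0.0000413) = 0.4 × 12.1 / 11.7866
   = 4.8400 / 11.7866 = 0.4106 m/s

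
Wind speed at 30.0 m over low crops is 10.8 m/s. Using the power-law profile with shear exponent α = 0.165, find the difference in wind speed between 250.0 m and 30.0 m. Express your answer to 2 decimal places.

4.52 m/s

Power law: V₂ = V₁ · (z₂/z₁)^α = 10.8 × (8.3333)^0.165 = 15.3235 m/s
ΔV = 15.3235 − 10.8 = 4.5235 m/s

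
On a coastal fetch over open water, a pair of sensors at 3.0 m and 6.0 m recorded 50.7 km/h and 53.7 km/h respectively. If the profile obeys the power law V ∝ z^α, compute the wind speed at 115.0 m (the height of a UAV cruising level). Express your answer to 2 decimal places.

First find α: α = ln(V₂/V₁)/ln(z₂/z₁) = ln(53.7/50.7)/ln(6.0/3.0) = 0.05749/0.69315 = 0.0829
Extrapolate from 6.0 m to 115.0 m: V₃ = 53.7 × (115.0/6.0)^0.0829 = 53.7 × 1.2775 = 68.6031 km/h

68.60 km/h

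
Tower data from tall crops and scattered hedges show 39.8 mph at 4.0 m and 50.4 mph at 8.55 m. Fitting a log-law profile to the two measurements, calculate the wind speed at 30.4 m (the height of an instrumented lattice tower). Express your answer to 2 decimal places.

68.10 mph

Log law: V ∝ ln(z/z₀). From the pair, with r = V₁/V₂ = 0.78968,
ln z₀ = (ln z₁ − r·ln z₂)/(1 − r) = (1.3863 − 0.78968×2.1459)/0.21032 = -1.4659 → z₀ = 0.2309 m
V₃ = V₁ · ln(z₃/z₀)/ln(z₁/z₀) = 39.8 × 4.8804/2.8522 = 68.1009 mph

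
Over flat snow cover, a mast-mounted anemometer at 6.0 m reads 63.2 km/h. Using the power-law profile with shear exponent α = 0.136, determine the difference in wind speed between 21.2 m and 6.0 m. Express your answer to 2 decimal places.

11.84 km/h

Power law: V₂ = V₁ · (z₂/z₁)^α = 63.2 × (3.5333)^0.136 = 75.0361 km/h
ΔV = 75.0361 − 63.2 = 11.8361 km/h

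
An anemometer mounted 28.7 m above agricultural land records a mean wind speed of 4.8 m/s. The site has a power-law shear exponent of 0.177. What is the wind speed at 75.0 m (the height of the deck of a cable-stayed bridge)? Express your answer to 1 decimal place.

5.7 m/s

Power-law profile: V₂ = V₁ · (z₂/z₁)^α
V₂ = 4.8 × (75.0/28.7)^0.177 = 4.8 × (2.6132)^0.177
    = 4.8 × 1.1853 = 5.6896 m/s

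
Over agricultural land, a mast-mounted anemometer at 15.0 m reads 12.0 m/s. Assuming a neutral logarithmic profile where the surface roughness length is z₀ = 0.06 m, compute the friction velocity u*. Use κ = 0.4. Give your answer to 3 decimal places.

u* ≈ 0.869 m/s

Log law: V(z) = (u*/κ) · ln(z/z₀) ⇒ u* = κ · V / ln(z/z₀)
u* = 0.4 × 12.0 / ln(15.0/0.06) = 0.4 × 12.0 / 5.5215
   = 4.8000 / 5.5215 = 0.8693 m/s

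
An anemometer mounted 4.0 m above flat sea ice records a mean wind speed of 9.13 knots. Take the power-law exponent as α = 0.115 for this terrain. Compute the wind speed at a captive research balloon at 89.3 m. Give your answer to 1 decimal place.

Power-law profile: V₂ = V₁ · (z₂/z₁)^α
V₂ = 9.13 × (89.3/4.0)^0.115 = 9.13 × (22.3250)^0.115
    = 9.13 × 1.4293 = 13.0491 knots

13.0 knots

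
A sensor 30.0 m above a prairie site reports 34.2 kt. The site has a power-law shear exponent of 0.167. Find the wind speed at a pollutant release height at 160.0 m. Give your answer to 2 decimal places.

Power-law profile: V₂ = V₁ · (z₂/z₁)^α
V₂ = 34.2 × (160.0/30.0)^0.167 = 34.2 × (5.3333)^0.167
    = 34.2 × 1.3225 = 45.2309 kt

45.23 kt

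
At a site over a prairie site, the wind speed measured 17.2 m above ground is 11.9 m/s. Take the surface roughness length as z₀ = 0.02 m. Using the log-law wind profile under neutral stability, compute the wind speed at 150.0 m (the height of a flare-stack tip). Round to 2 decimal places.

Log law: V(z) ∝ ln(z/z₀), so V₂/V₁ = ln(z₂/z₀) / ln(z₁/z₀).
ln(150.0/0.02) = 8.9227, ln(17.2/0.02) = 6.7569
V₂ = 11.9 × 8.9227/6.7569 = 11.9 × 1.3205 = 15.7142 m/s

15.71 m/s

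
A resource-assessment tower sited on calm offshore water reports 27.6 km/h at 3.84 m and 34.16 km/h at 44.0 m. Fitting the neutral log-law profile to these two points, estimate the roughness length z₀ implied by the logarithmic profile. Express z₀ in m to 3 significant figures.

z₀ ≈ 0.000134 m

Log law: V(z) ∝ ln(z/z₀). With r = V₁/V₂ = 27.6/34.16 = 0.80796,
r · ln(z₂/z₀) = ln(z₁/z₀) ⇒ ln z₀ = (ln z₁ − r·ln z₂)/(1 − r)
ln z₀ = (1.34547 − 0.80796×3.78419) / 0.19204 = -8.9150
z₀ = exp(-8.9150) = 0.0001344 m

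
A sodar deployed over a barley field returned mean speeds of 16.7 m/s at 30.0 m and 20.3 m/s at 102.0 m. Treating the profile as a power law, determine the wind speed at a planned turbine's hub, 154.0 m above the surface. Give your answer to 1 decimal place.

First find α: α = ln(V₂/V₁)/ln(z₂/z₁) = ln(20.3/16.7)/ln(102.0/30.0) = 0.19521/1.22378 = 0.1595
Extrapolate from 102.0 m to 154.0 m: V₃ = 20.3 × (154.0/102.0)^0.1595 = 20.3 × 1.0679 = 21.6789 m/s

21.7 m/s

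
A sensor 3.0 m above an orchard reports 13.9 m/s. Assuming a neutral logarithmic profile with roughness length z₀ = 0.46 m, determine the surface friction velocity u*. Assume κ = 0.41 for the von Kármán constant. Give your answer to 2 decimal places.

u* ≈ 3.04 m/s

Log law: V(z) = (u*/κ) · ln(z/z₀) ⇒ u* = κ · V / ln(z/z₀)
u* = 0.41 × 13.9 / ln(3.0/0.46) = 0.41 × 13.9 / 1.8751
   = 5.6990 / 1.8751 = 3.0392 m/s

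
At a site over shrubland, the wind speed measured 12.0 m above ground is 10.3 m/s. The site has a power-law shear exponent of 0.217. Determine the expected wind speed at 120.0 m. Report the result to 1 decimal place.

17.0 m/s

Power-law profile: V₂ = V₁ · (z₂/z₁)^α
V₂ = 10.3 × (120.0/12.0)^0.217 = 10.3 × (10.0000)^0.217
    = 10.3 × 1.6482 = 16.9761 m/s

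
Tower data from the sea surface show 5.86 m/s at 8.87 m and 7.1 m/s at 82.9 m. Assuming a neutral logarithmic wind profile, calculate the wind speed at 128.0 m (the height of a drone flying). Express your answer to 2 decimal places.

Log law: V ∝ ln(z/z₀). From the pair, with r = V₁/V₂ = 0.82535,
ln z₀ = (ln z₁ − r·ln z₂)/(1 − r) = (2.1827 − 0.82535×4.4176)/0.17465 = -8.3793 → z₀ = 0.0002296 m
V₃ = V₁ · ln(z₃/z₀)/ln(z₁/z₀) = 5.86 × 13.2313/10.5620 = 7.3410 m/s

7.34 m/s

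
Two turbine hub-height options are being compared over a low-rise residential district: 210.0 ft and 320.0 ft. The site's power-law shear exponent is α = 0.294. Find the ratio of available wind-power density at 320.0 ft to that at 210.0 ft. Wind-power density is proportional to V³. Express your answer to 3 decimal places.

1.450

Speed ratio: V_B/V_A = (z_B/z_A)^α = (320.0/210.0)^0.294 = (1.5238)^0.294 = 1.13183
Power-density ratio: P_B/P_A = (V_B/V_A)³ = (1.13183)³ = 1.44992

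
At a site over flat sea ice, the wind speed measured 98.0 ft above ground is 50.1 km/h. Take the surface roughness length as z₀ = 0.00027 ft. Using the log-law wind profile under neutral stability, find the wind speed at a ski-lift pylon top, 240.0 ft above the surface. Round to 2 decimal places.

Log law: V(z) ∝ ln(z/z₀), so V₂/V₁ = ln(z₂/z₀) / ln(z₁/z₀).
ln(240.0/0.00027) = 13.6977, ln(98.0/0.00027) = 12.8021
V₂ = 50.1 × 13.6977/12.8021 = 50.1 × 1.0700 = 53.6052 km/h

53.61 km/h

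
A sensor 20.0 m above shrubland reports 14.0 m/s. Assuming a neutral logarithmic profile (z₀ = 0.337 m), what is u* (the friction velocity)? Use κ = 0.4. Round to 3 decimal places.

Log law: V(z) = (u*/κ) · ln(z/z₀) ⇒ u* = κ · V / ln(z/z₀)
u* = 0.4 × 14.0 / ln(20.0/0.337) = 0.4 × 14.0 / 4.0834
   = 5.6000 / 4.0834 = 1.3714 m/s

u* ≈ 1.371 m/s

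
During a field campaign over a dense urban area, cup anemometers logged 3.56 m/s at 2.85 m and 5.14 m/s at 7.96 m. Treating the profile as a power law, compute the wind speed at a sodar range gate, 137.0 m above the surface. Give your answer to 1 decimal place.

First find α: α = ln(V₂/V₁)/ln(z₂/z₁) = ln(5.14/3.56)/ln(7.96/2.85) = 0.36729/1.02711 = 0.3576
Extrapolate from 7.96 m to 137.0 m: V₃ = 5.14 × (137.0/7.96)^0.3576 = 5.14 × 2.7664 = 14.2195 m/s

14.2 m/s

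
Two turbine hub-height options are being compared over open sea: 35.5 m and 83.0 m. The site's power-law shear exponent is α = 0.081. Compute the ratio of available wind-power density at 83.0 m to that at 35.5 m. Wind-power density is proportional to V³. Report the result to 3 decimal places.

1.229

Speed ratio: V_B/V_A = (z_B/z_A)^α = (83.0/35.5)^0.081 = (2.3380)^0.081 = 1.07122
Power-density ratio: P_B/P_A = (V_B/V_A)³ = (1.07122)³ = 1.22922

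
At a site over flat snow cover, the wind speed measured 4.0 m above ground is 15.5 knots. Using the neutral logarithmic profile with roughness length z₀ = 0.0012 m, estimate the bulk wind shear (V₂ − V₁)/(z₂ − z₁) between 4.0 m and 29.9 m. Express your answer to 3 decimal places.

Log law: V₂ = V₁ · ln(z₂/z₀)/ln(z₁/z₀) = 15.5 × 10.1233/8.1117 = 19.3437 knots
ΔV/Δz = (19.3437 − 15.5)/(29.9 − 4.0) = 3.8437/25.9000 = 0.14841 knots/m

0.148 knots/m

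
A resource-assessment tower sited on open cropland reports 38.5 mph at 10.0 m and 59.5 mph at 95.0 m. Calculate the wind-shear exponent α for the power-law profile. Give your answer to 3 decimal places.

α ≈ 0.193

Power law: V₂/V₁ = (z₂/z₁)^α ⇒ α = ln(V₂/V₁) / ln(z₂/z₁)
α = ln(59.5/38.5) / ln(95.0/10.0) = ln(1.5455) / ln(9.5000)
  = 0.43532 / 2.25129 = 0.19336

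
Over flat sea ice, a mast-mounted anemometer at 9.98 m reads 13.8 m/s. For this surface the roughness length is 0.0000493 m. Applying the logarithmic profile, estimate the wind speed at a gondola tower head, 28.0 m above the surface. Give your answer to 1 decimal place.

15.0 m/s

Log law: V(z) ∝ ln(z/z₀), so V₂/V₁ = ln(z₂/z₀) / ln(z₁/z₀).
ln(28.0/0.0000493) = 13.2498, ln(9.98/0.0000493) = 12.2182
V₂ = 13.8 × 13.2498/12.2182 = 13.8 × 1.0844 = 14.9652 m/s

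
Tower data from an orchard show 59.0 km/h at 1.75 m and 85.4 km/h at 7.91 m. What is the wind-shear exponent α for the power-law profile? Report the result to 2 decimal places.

Power law: V₂/V₁ = (z₂/z₁)^α ⇒ α = ln(V₂/V₁) / ln(z₂/z₁)
α = ln(85.4/59.0) / ln(7.91/1.75) = ln(1.4475) / ln(4.5200)
  = 0.36981 / 1.50851 = 0.24515

α ≈ 0.25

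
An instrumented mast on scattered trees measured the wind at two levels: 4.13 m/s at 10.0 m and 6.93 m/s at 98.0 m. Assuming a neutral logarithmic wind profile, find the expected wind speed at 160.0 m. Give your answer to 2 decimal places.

Log law: V ∝ ln(z/z₀). From the pair, with r = V₁/V₂ = 0.59596,
ln z₀ = (ln z₁ − r·ln z₂)/(1 − r) = (2.3026 − 0.59596×4.5850)/0.40404 = -1.0639 → z₀ = 0.3451 m
V₃ = V₁ · ln(z₃/z₀)/ln(z₁/z₀) = 4.13 × 6.1391/3.3665 = 7.5314 m/s

7.53 m/s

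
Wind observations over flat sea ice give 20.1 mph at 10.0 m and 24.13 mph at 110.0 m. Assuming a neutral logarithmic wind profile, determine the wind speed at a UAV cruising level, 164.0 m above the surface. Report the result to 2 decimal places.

24.80 mph

Log law: V ∝ ln(z/z₀). From the pair, with r = V₁/V₂ = 0.83299,
ln z₀ = (ln z₁ − r·ln z₂)/(1 − r) = (2.3026 − 0.83299×4.7005)/0.16701 = -9.6571 → z₀ = 0.00006397 m
V₃ = V₁ · ln(z₃/z₀)/ln(z₁/z₀) = 20.1 × 14.7570/11.9597 = 24.8012 mph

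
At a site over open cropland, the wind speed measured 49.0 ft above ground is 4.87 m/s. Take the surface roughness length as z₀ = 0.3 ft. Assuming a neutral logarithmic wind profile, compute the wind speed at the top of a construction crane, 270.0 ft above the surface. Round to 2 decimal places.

Log law: V(z) ∝ ln(z/z₀), so V₂/V₁ = ln(z₂/z₀) / ln(z₁/z₀).
ln(270.0/0.3) = 6.8024, ln(49.0/0.3) = 5.0958
V₂ = 4.87 × 6.8024/5.0958 = 4.87 × 1.3349 = 6.5010 m/s

6.50 m/s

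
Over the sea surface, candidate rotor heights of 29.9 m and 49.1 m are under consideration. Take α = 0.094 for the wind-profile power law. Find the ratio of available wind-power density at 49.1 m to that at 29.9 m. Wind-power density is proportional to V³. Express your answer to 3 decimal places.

Speed ratio: V_B/V_A = (z_B/z_A)^α = (49.1/29.9)^0.094 = (1.6421)^0.094 = 1.04773
Power-density ratio: P_B/P_A = (V_B/V_A)³ = (1.04773)³ = 1.15013

1.150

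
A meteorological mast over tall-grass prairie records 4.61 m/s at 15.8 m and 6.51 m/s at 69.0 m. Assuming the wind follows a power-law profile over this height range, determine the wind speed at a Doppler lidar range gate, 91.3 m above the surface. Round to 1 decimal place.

First find α: α = ln(V₂/V₁)/ln(z₂/z₁) = ln(6.51/4.61)/ln(69.0/15.8) = 0.34511/1.47410 = 0.2341
Extrapolate from 69.0 m to 91.3 m: V₃ = 6.51 × (91.3/69.0)^0.2341 = 6.51 × 1.0678 = 6.9511 m/s

7.0 m/s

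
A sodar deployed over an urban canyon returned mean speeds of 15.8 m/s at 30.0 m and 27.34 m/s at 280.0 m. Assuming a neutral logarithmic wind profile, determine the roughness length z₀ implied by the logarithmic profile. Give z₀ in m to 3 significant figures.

z₀ ≈ 1.41 m

Log law: V(z) ∝ ln(z/z₀). With r = V₁/V₂ = 15.8/27.34 = 0.57791,
r · ln(z₂/z₀) = ln(z₁/z₀) ⇒ ln z₀ = (ln z₁ − r·ln z₂)/(1 − r)
ln z₀ = (3.40120 − 0.57791×5.63479) / 0.42209 = 0.3431
z₀ = exp(0.3431) = 1.409 m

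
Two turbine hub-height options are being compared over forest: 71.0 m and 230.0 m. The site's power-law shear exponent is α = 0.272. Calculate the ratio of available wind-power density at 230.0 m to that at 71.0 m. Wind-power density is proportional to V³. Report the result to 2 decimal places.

Speed ratio: V_B/V_A = (z_B/z_A)^α = (230.0/71.0)^0.272 = (3.2394)^0.272 = 1.37673
Power-density ratio: P_B/P_A = (V_B/V_A)³ = (1.37673)³ = 2.60941

2.61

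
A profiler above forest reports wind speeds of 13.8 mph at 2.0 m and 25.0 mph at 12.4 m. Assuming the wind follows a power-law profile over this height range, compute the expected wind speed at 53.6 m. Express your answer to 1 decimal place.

First find α: α = ln(V₂/V₁)/ln(z₂/z₁) = ln(25.0/13.8)/ln(12.4/2.0) = 0.59421/1.82455 = 0.3257
Extrapolate from 12.4 m to 53.6 m: V₃ = 25.0 × (53.6/12.4)^0.3257 = 25.0 × 1.6108 = 40.2703 mph

40.3 mph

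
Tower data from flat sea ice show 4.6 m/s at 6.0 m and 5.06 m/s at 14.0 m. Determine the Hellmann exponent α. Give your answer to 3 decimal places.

α ≈ 0.112

Power law: V₂/V₁ = (z₂/z₁)^α ⇒ α = ln(V₂/V₁) / ln(z₂/z₁)
α = ln(5.06/4.6) / ln(14.0/6.0) = ln(1.1000) / ln(2.3333)
  = 0.09531 / 0.84730 = 0.11249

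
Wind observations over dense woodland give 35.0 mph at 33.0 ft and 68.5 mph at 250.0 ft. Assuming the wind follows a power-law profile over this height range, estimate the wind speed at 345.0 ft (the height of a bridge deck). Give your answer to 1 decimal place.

76.2 mph

First find α: α = ln(V₂/V₁)/ln(z₂/z₁) = ln(68.5/35.0)/ln(250.0/33.0) = 0.67149/2.02495 = 0.3316
Extrapolate from 250.0 ft to 345.0 ft: V₃ = 68.5 × (345.0/250.0)^0.3316 = 68.5 × 1.1127 = 76.2211 mph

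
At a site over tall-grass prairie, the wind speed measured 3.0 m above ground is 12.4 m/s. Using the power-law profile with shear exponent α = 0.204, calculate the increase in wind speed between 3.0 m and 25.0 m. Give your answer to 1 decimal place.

6.7 m/s

Power law: V₂ = V₁ · (z₂/z₁)^α = 12.4 × (8.3333)^0.204 = 19.1104 m/s
ΔV = 19.1104 − 12.4 = 6.7104 m/s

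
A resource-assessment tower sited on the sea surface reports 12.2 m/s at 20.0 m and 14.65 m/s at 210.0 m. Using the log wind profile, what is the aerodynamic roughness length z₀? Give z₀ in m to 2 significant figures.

z₀ ≈ 0.00016 m

Log law: V(z) ∝ ln(z/z₀). With r = V₁/V₂ = 12.2/14.65 = 0.83276,
r · ln(z₂/z₀) = ln(z₁/z₀) ⇒ ln z₀ = (ln z₁ − r·ln z₂)/(1 − r)
ln z₀ = (2.99573 − 0.83276×5.34711) / 0.16724 = -8.7132
z₀ = exp(-8.7132) = 0.0001644 m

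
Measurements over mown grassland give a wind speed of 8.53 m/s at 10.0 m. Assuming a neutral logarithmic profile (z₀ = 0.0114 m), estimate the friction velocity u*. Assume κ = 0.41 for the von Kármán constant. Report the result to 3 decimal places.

u* ≈ 0.516 m/s

Log law: V(z) = (u*/κ) · ln(z/z₀) ⇒ u* = κ · V / ln(z/z₀)
u* = 0.41 × 8.53 / ln(10.0/0.0114) = 0.41 × 8.53 / 6.7767
   = 3.4973 / 6.7767 = 0.5161 m/s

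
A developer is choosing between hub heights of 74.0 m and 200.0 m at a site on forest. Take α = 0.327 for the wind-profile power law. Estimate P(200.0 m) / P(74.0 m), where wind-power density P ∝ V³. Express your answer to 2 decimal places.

Speed ratio: V_B/V_A = (z_B/z_A)^α = (200.0/74.0)^0.327 = (2.7027)^0.327 = 1.38420
Power-density ratio: P_B/P_A = (V_B/V_A)³ = (1.38420)³ = 2.65213

2.65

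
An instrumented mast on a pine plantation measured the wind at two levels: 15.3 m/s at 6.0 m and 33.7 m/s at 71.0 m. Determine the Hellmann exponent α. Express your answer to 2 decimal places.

Power law: V₂/V₁ = (z₂/z₁)^α ⇒ α = ln(V₂/V₁) / ln(z₂/z₁)
α = ln(33.7/15.3) / ln(71.0/6.0) = ln(2.2026) / ln(11.8333)
  = 0.78965 / 2.47092 = 0.31958

α ≈ 0.32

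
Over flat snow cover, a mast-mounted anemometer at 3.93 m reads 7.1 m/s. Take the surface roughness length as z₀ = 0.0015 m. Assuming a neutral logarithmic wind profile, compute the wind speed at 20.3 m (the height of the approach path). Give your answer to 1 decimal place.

8.6 m/s

Log law: V(z) ∝ ln(z/z₀), so V₂/V₁ = ln(z₂/z₀) / ln(z₁/z₀).
ln(20.3/0.0015) = 9.5129, ln(3.93/0.0015) = 7.8709
V₂ = 7.1 × 9.5129/7.8709 = 7.1 × 1.2086 = 8.5812 m/s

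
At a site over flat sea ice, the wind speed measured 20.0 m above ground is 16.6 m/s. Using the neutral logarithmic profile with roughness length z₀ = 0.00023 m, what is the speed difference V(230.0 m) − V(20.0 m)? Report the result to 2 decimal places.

Log law: V₂ = V₁ · ln(z₂/z₀)/ln(z₁/z₀) = 16.6 × 13.8155/11.3732 = 20.1648 m/s
ΔV = 20.1648 − 16.6 = 3.5648 m/s

3.56 m/s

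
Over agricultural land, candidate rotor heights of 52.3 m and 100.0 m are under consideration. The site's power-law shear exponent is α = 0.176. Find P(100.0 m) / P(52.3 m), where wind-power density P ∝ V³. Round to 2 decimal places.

1.41

Speed ratio: V_B/V_A = (z_B/z_A)^α = (100.0/52.3)^0.176 = (1.9120)^0.176 = 1.12084
Power-density ratio: P_B/P_A = (V_B/V_A)³ = (1.12084)³ = 1.40809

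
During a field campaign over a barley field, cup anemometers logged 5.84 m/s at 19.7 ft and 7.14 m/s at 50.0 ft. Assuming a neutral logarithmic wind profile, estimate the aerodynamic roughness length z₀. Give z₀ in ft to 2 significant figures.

z₀ ≈ 0.30 ft

Log law: V(z) ∝ ln(z/z₀). With r = V₁/V₂ = 5.84/7.14 = 0.81793,
r · ln(z₂/z₀) = ln(z₁/z₀) ⇒ ln z₀ = (ln z₁ − r·ln z₂)/(1 − r)
ln z₀ = (2.98062 − 0.81793×3.91202) / 0.18207 = -1.2035
z₀ = exp(-1.2035) = 0.3001 ft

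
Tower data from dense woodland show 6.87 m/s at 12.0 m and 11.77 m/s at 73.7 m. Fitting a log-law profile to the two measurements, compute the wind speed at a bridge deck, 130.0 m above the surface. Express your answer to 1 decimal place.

Log law: V ∝ ln(z/z₀). From the pair, with r = V₁/V₂ = 0.58369,
ln z₀ = (ln z₁ − r·ln z₂)/(1 − r) = (2.4849 − 0.58369×4.3000)/0.41631 = -0.0599 → z₀ = 0.9418 m
V₃ = V₁ · ln(z₃/z₀)/ln(z₁/z₀) = 6.87 × 4.9275/2.5448 = 13.3021 m/s

13.3 m/s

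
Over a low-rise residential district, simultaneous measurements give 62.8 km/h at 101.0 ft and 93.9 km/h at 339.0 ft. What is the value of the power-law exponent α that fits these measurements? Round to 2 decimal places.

α ≈ 0.33

Power law: V₂/V₁ = (z₂/z₁)^α ⇒ α = ln(V₂/V₁) / ln(z₂/z₁)
α = ln(93.9/62.8) / ln(339.0/101.0) = ln(1.4952) / ln(3.3564)
  = 0.40228 / 1.21088 = 0.33222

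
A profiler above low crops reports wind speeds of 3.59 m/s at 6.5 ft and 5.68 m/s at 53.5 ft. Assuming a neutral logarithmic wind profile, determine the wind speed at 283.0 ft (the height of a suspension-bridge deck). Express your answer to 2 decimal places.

7.33 m/s

Log law: V ∝ ln(z/z₀). From the pair, with r = V₁/V₂ = 0.63204,
ln z₀ = (ln z₁ − r·ln z₂)/(1 − r) = (1.8718 − 0.63204×3.9797)/0.36796 = -1.7489 → z₀ = 0.1740 ft
V₃ = V₁ · ln(z₃/z₀)/ln(z₁/z₀) = 3.59 × 7.3944/3.6207 = 7.3316 m/s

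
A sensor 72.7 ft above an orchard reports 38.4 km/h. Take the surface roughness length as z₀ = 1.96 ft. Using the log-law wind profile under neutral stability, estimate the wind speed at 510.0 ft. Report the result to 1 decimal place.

Log law: V(z) ∝ ln(z/z₀), so V₂/V₁ = ln(z₂/z₀) / ln(z₁/z₀).
ln(510.0/1.96) = 5.5615, ln(72.7/1.96) = 3.6134
V₂ = 38.4 × 5.5615/3.6134 = 38.4 × 1.5391 = 59.1024 km/h

59.1 km/h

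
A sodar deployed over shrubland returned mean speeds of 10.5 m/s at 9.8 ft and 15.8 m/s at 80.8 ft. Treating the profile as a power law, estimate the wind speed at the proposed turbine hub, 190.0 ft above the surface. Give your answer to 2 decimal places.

First find α: α = ln(V₂/V₁)/ln(z₂/z₁) = ln(15.8/10.5)/ln(80.8/9.8) = 0.40863/2.10959 = 0.1937
Extrapolate from 80.8 ft to 190.0 ft: V₃ = 15.8 × (190.0/80.8)^0.1937 = 15.8 × 1.1801 = 18.6461 m/s

18.65 m/s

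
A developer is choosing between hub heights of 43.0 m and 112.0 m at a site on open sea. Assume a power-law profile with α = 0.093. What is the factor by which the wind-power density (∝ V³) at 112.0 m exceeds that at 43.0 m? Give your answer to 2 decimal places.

Speed ratio: V_B/V_A = (z_B/z_A)^α = (112.0/43.0)^0.093 = (2.6047)^0.093 = 1.09311
Power-density ratio: P_B/P_A = (V_B/V_A)³ = (1.09311)³ = 1.30615

1.31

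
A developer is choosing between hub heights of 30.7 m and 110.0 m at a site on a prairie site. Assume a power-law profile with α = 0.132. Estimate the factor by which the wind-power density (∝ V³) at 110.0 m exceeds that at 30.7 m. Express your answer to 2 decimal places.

Speed ratio: V_B/V_A = (z_B/z_A)^α = (110.0/30.7)^0.132 = (3.5831)^0.132 = 1.18348
Power-density ratio: P_B/P_A = (V_B/V_A)³ = (1.18348)³ = 1.65762

1.66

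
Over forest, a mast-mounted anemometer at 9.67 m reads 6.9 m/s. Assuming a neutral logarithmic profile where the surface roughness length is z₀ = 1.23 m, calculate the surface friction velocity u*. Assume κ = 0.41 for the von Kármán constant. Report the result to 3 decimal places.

Log law: V(z) = (u*/κ) · ln(z/z₀) ⇒ u* = κ · V / ln(z/z₀)
u* = 0.41 × 6.9 / ln(9.67/1.23) = 0.41 × 6.9 / 2.0620
   = 2.8290 / 2.0620 = 1.3720 m/s

u* ≈ 1.372 m/s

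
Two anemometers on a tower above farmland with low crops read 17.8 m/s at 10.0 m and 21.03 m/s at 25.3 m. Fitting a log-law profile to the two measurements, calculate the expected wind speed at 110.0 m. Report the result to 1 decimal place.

26.1 m/s

Log law: V ∝ ln(z/z₀). From the pair, with r = V₁/V₂ = 0.84641,
ln z₀ = (ln z₁ − r·ln z₂)/(1 − r) = (2.3026 − 0.84641×3.2308)/0.15359 = -2.8127 → z₀ = 0.06004 m
V₃ = V₁ · ln(z₃/z₀)/ln(z₁/z₀) = 17.8 × 7.5132/5.1153 = 26.1442 m/s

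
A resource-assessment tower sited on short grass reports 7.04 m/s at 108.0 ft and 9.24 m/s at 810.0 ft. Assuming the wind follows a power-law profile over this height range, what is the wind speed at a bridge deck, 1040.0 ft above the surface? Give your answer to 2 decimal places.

9.56 m/s

First find α: α = ln(V₂/V₁)/ln(z₂/z₁) = ln(9.24/7.04)/ln(810.0/108.0) = 0.27193/2.01490 = 0.1350
Extrapolate from 810.0 ft to 1040.0 ft: V₃ = 9.24 × (1040.0/810.0)^0.1350 = 9.24 × 1.0343 = 9.5570 m/s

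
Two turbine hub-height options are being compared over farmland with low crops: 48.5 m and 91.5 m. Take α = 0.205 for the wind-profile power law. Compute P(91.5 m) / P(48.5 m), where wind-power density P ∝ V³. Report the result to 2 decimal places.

Speed ratio: V_B/V_A = (z_B/z_A)^α = (91.5/48.5)^0.205 = (1.8866)^0.205 = 1.13898
Power-density ratio: P_B/P_A = (V_B/V_A)³ = (1.13898)³ = 1.47755

1.48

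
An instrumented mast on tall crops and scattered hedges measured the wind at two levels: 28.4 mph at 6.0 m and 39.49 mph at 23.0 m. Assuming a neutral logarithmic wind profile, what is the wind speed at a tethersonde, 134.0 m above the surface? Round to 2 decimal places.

Log law: V ∝ ln(z/z₀). From the pair, with r = V₁/V₂ = 0.71917,
ln z₀ = (ln z₁ − r·ln z₂)/(1 − r) = (1.7918 − 0.71917×3.1355)/0.28083 = -1.6494 → z₀ = 0.1922 m
V₃ = V₁ · ln(z₃/z₀)/ln(z₁/z₀) = 28.4 × 6.5472/3.4411 = 54.0348 mph

54.03 mph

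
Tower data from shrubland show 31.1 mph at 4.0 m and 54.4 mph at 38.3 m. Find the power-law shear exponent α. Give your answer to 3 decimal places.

α ≈ 0.248

Power law: V₂/V₁ = (z₂/z₁)^α ⇒ α = ln(V₂/V₁) / ln(z₂/z₁)
α = ln(54.4/31.1) / ln(38.3/4.0) = ln(1.7492) / ln(9.5750)
  = 0.55916 / 2.25916 = 0.24751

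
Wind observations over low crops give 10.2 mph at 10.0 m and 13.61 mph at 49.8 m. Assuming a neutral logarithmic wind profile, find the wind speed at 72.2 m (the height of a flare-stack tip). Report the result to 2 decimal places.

Log law: V ∝ ln(z/z₀). From the pair, with r = V₁/V₂ = 0.74945,
ln z₀ = (ln z₁ − r·ln z₂)/(1 − r) = (2.3026 − 0.74945×3.9080)/0.25055 = -2.4996 → z₀ = 0.08212 m
V₃ = V₁ · ln(z₃/z₀)/ln(z₁/z₀) = 10.2 × 6.7790/4.8022 = 14.3989 mph

14.40 mph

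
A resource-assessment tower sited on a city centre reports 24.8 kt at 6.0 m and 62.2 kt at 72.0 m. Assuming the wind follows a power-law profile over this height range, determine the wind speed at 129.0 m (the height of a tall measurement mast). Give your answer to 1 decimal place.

77.2 kt

First find α: α = ln(V₂/V₁)/ln(z₂/z₁) = ln(62.2/24.8)/ln(72.0/6.0) = 0.91951/2.48491 = 0.3700
Extrapolate from 72.0 m to 129.0 m: V₃ = 62.2 × (129.0/72.0)^0.3700 = 62.2 × 1.2408 = 77.1801 kt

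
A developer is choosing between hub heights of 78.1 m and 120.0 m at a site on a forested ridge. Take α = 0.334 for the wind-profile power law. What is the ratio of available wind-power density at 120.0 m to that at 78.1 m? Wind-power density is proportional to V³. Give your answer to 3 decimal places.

Speed ratio: V_B/V_A = (z_B/z_A)^α = (120.0/78.1)^0.334 = (1.5365)^0.334 = 1.15425
Power-density ratio: P_B/P_A = (V_B/V_A)³ = (1.15425)³ = 1.53781

1.538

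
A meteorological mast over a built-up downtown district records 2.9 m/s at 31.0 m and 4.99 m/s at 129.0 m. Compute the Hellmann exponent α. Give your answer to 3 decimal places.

Power law: V₂/V₁ = (z₂/z₁)^α ⇒ α = ln(V₂/V₁) / ln(z₂/z₁)
α = ln(4.99/2.9) / ln(129.0/31.0) = ln(1.7207) / ln(4.1613)
  = 0.54273 / 1.42583 = 0.38064

α ≈ 0.381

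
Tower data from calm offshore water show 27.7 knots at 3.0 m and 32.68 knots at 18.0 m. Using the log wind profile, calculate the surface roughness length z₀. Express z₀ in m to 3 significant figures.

Log law: V(z) ∝ ln(z/z₀). With r = V₁/V₂ = 27.7/32.68 = 0.84761,
r · ln(z₂/z₀) = ln(z₁/z₀) ⇒ ln z₀ = (ln z₁ − r·ln z₂)/(1 − r)
ln z₀ = (1.09861 − 0.84761×2.89037) / 0.15239 = -8.8676
z₀ = exp(-8.8676) = 0.0001409 m

z₀ ≈ 0.000141 m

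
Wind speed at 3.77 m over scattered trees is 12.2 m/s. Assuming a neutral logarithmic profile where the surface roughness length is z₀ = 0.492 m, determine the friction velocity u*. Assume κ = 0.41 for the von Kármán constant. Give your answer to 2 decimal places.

u* ≈ 2.46 m/s

Log law: V(z) = (u*/κ) · ln(z/z₀) ⇒ u* = κ · V / ln(z/z₀)
u* = 0.41 × 12.2 / ln(3.77/0.492) = 0.41 × 12.2 / 2.0364
   = 5.0020 / 2.0364 = 2.4564 m/s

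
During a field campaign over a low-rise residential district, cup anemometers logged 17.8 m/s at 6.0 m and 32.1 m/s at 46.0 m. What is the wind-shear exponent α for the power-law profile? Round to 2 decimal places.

α ≈ 0.29

Power law: V₂/V₁ = (z₂/z₁)^α ⇒ α = ln(V₂/V₁) / ln(z₂/z₁)
α = ln(32.1/17.8) / ln(46.0/6.0) = ln(1.8034) / ln(7.6667)
  = 0.58966 / 2.03688 = 0.28949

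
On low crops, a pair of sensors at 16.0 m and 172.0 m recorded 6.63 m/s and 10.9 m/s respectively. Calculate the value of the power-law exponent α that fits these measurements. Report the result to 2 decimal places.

α ≈ 0.21

Power law: V₂/V₁ = (z₂/z₁)^α ⇒ α = ln(V₂/V₁) / ln(z₂/z₁)
α = ln(10.9/6.63) / ln(172.0/16.0) = ln(1.6440) / ln(10.7500)
  = 0.49716 / 2.37491 = 0.20934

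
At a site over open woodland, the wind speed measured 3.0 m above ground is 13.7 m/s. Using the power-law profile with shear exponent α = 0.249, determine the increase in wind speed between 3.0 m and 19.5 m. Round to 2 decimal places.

Power law: V₂ = V₁ · (z₂/z₁)^α = 13.7 × (6.5000)^0.249 = 21.8341 m/s
ΔV = 21.8341 − 13.7 = 8.1341 m/s

8.13 m/s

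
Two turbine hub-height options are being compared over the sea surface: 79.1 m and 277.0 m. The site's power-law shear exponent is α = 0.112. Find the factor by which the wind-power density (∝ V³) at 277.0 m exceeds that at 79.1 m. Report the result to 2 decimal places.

Speed ratio: V_B/V_A = (z_B/z_A)^α = (277.0/79.1)^0.112 = (3.5019)^0.112 = 1.15070
Power-density ratio: P_B/P_A = (V_B/V_A)³ = (1.15070)³ = 1.52365

1.52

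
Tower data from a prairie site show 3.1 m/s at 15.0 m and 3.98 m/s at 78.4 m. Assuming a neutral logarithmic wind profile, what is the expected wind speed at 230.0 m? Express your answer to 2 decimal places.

Log law: V ∝ ln(z/z₀). From the pair, with r = V₁/V₂ = 0.77889,
ln z₀ = (ln z₁ − r·ln z₂)/(1 − r) = (2.7081 − 0.77889×4.3618)/0.22111 = -3.1177 → z₀ = 0.04426 m
V₃ = V₁ · ln(z₃/z₀)/ln(z₁/z₀) = 3.1 × 8.5558/5.8258 = 4.5527 m/s

4.55 m/s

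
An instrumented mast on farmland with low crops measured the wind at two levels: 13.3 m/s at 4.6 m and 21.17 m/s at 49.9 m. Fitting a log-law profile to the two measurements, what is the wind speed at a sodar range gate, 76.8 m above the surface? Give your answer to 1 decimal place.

Log law: V ∝ ln(z/z₀). From the pair, with r = V₁/V₂ = 0.62825,
ln z₀ = (ln z₁ − r·ln z₂)/(1 − r) = (1.5261 − 0.62825×3.9100)/0.37175 = -2.5028 → z₀ = 0.08186 m
V₃ = V₁ · ln(z₃/z₀)/ln(z₁/z₀) = 13.3 × 6.8440/4.0288 = 22.5934 m/s

22.6 m/s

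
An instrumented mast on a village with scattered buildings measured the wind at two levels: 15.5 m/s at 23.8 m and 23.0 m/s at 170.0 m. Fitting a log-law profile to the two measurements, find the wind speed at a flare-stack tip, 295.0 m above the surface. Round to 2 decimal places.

25.10 m/s

Log law: V ∝ ln(z/z₀). From the pair, with r = V₁/V₂ = 0.67391,
ln z₀ = (ln z₁ − r·ln z₂)/(1 − r) = (3.1697 − 0.67391×5.1358)/0.32609 = -0.8936 → z₀ = 0.4092 m
V₃ = V₁ · ln(z₃/z₀)/ln(z₁/z₀) = 15.5 × 6.5806/4.0633 = 25.1025 m/s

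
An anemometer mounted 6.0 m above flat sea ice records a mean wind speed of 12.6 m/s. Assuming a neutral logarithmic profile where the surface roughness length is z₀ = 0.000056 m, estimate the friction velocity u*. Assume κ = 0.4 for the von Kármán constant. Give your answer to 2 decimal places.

u* ≈ 0.44 m/s

Log law: V(z) = (u*/κ) · ln(z/z₀) ⇒ u* = κ · V / ln(z/z₀)
u* = 0.4 × 12.6 / ln(6.0/0.000056) = 0.4 × 12.6 / 11.5819
   = 5.0400 / 11.5819 = 0.4352 m/s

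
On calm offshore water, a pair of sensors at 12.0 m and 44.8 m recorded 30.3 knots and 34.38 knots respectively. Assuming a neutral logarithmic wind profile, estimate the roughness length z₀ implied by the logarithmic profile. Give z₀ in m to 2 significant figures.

z₀ ≈ 0.00068 m

Log law: V(z) ∝ ln(z/z₀). With r = V₁/V₂ = 30.3/34.38 = 0.88133,
r · ln(z₂/z₀) = ln(z₁/z₀) ⇒ ln z₀ = (ln z₁ − r·ln z₂)/(1 − r)
ln z₀ = (2.48491 − 0.88133×3.80221) / 0.11867 = -7.2980
z₀ = exp(-7.2980) = 0.0006769 m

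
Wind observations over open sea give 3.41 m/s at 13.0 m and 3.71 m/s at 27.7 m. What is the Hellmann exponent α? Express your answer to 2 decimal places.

Power law: V₂/V₁ = (z₂/z₁)^α ⇒ α = ln(V₂/V₁) / ln(z₂/z₁)
α = ln(3.71/3.41) / ln(27.7/13.0) = ln(1.0880) / ln(2.1308)
  = 0.08432 / 0.75648 = 0.11146

α ≈ 0.11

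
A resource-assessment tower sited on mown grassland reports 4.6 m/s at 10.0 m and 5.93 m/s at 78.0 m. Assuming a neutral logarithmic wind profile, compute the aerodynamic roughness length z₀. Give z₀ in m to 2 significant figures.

Log law: V(z) ∝ ln(z/z₀). With r = V₁/V₂ = 4.6/5.93 = 0.77572,
r · ln(z₂/z₀) = ln(z₁/z₀) ⇒ ln z₀ = (ln z₁ − r·ln z₂)/(1 − r)
ln z₀ = (2.30259 − 0.77572×4.35671) / 0.22428 = -4.8019
z₀ = exp(-4.8019) = 0.008214 m

z₀ ≈ 0.0082 m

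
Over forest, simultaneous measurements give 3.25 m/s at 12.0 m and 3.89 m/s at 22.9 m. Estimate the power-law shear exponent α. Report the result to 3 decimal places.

α ≈ 0.278

Power law: V₂/V₁ = (z₂/z₁)^α ⇒ α = ln(V₂/V₁) / ln(z₂/z₁)
α = ln(3.89/3.25) / ln(22.9/12.0) = ln(1.1969) / ln(1.9083)
  = 0.17975 / 0.64623 = 0.27816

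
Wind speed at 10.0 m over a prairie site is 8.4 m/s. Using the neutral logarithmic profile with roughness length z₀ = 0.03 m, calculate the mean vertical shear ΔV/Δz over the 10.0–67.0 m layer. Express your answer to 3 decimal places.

0.048 m/s/m

Log law: V₂ = V₁ · ln(z₂/z₀)/ln(z₁/z₀) = 8.4 × 7.7113/5.8091 = 11.1504 m/s
ΔV/Δz = (11.1504 − 8.4)/(67.0 − 10.0) = 2.7504/57.0000 = 0.04825 m/s/m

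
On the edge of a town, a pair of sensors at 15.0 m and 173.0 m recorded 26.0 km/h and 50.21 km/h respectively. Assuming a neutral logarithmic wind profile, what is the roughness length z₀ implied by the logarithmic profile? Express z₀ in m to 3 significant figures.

z₀ ≈ 1.09 m

Log law: V(z) ∝ ln(z/z₀). With r = V₁/V₂ = 26.0/50.21 = 0.51783,
r · ln(z₂/z₀) = ln(z₁/z₀) ⇒ ln z₀ = (ln z₁ − r·ln z₂)/(1 − r)
ln z₀ = (2.70805 − 0.51783×5.15329) / 0.48217 = 0.0820
z₀ = exp(0.0820) = 1.085 m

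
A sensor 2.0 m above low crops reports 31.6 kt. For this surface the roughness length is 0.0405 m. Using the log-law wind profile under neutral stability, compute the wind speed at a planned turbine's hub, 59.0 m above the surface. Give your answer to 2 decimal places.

Log law: V(z) ∝ ln(z/z₀), so V₂/V₁ = ln(z₂/z₀) / ln(z₁/z₀).
ln(59.0/0.0405) = 7.2840, ln(2.0/0.0405) = 3.8996
V₂ = 31.6 × 7.2840/3.8996 = 31.6 × 1.8679 = 59.0250 kt

59.03 kt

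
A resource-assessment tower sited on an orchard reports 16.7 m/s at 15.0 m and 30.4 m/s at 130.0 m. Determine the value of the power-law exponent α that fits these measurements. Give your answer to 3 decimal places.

Power law: V₂/V₁ = (z₂/z₁)^α ⇒ α = ln(V₂/V₁) / ln(z₂/z₁)
α = ln(30.4/16.7) / ln(130.0/15.0) = ln(1.8204) / ln(8.6667)
  = 0.59903 / 2.15948 = 0.27740

α ≈ 0.277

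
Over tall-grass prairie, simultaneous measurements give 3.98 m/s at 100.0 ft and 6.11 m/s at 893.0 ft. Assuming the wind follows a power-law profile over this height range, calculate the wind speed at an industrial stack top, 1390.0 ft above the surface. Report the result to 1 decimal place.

6.7 m/s

First find α: α = ln(V₂/V₁)/ln(z₂/z₁) = ln(6.11/3.98)/ln(893.0/100.0) = 0.42864/2.18942 = 0.1958
Extrapolate from 893.0 ft to 1390.0 ft: V₃ = 6.11 × (1390.0/893.0)^0.1958 = 6.11 × 1.0905 = 6.6629 m/s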